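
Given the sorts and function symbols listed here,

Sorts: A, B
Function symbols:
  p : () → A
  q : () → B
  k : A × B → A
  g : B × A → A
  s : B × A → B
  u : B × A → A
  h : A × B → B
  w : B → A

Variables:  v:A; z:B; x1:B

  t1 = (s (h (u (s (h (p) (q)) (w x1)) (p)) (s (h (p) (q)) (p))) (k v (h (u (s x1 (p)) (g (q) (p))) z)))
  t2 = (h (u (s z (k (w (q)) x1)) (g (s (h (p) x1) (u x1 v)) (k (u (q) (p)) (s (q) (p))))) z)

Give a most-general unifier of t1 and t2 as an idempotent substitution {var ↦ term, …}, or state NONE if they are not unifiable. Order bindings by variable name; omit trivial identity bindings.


NONE (not unifiable)

head clash or occurs-check failure — not unifiable


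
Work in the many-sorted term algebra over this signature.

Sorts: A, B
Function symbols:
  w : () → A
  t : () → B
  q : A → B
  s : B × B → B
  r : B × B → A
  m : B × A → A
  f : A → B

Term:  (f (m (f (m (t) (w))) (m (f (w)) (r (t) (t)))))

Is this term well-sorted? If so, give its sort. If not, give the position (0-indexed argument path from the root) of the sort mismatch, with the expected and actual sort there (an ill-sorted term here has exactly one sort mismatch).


        (t) : B
        (w) : A
      (m (t) (w)) : A
    (f (m (t) (w))) : B
        (w) : A
      (f (w)) : B
        (t) : B
        (t) : B
      (r (t) (t)) : A
    (m (f (w)) (r (t) (t))) : A
  (m (f (m (t) (w))) (m (f (w)) (r (t) (t)))) : A
(f (m (f (m (t) (w))) (m (f (w)) (r (t) (t))))) : B

well-sorted; sort = B


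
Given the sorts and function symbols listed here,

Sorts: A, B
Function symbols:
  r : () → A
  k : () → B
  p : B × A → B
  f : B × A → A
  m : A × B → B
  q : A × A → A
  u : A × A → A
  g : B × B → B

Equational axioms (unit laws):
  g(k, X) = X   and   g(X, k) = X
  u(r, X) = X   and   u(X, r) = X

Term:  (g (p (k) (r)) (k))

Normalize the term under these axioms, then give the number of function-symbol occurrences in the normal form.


1. (g (p (k) (r)) (k))  →  (p (k) (r))
normal form: (p (k) (r))

size = 3


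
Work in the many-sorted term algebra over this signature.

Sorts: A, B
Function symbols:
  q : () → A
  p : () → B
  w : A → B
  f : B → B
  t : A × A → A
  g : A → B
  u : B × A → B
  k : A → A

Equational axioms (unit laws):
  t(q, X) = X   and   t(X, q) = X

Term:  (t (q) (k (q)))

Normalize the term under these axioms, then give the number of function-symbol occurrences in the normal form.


size = 2

1. (t (q) (k (q)))  →  (k (q))
normal form: (k (q))


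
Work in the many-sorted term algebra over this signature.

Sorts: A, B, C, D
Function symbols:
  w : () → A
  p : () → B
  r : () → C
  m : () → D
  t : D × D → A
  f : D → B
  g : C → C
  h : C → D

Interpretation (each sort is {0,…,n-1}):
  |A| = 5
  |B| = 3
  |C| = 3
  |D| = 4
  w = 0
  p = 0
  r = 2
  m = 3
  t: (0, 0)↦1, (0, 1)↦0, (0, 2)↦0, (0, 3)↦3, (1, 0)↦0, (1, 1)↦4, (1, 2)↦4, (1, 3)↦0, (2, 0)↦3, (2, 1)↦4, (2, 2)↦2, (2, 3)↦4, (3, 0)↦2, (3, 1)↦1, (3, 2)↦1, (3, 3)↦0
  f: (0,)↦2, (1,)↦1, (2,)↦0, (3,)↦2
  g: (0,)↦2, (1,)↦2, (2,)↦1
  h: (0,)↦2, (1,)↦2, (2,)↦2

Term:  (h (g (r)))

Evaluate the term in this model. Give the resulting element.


  r = 2
  (g (r)) = g(2,) = 1
  (h (g (r))) = h(1,) = 2

value = 2


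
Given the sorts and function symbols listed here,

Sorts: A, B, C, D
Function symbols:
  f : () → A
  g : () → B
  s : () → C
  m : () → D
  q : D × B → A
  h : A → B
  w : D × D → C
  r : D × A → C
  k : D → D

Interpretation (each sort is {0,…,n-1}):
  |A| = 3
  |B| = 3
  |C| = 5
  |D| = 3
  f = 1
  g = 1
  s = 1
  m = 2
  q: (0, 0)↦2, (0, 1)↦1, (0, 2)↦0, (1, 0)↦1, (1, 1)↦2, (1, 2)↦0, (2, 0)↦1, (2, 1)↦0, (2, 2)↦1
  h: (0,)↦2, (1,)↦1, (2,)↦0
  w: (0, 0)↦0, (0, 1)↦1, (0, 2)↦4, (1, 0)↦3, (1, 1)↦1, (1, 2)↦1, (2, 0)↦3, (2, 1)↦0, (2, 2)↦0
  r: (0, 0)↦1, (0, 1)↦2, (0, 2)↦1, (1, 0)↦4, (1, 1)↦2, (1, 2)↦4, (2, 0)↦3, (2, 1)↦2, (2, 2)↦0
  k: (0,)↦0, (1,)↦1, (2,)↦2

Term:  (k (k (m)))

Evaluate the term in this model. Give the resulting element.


value = 2

  m = 2
  (k (m)) = k(2,) = 2
  (k (k (m))) = k(2,) = 2


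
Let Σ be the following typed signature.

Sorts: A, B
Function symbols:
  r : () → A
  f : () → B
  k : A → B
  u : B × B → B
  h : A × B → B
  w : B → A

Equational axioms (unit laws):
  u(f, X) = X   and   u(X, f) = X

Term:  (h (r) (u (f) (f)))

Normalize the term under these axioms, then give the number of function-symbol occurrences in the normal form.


1. (h (r) (u (f) (f)))  →  (h (r) (f))
normal form: (h (r) (f))

size = 3


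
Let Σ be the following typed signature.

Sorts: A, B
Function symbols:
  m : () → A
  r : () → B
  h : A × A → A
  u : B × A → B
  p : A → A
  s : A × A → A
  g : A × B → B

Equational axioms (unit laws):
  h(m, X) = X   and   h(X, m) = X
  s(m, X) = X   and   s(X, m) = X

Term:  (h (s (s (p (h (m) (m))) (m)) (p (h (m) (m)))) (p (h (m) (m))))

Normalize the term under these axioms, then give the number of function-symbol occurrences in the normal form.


1. (h (s (s (p (h (m) (m))) (m)) (p (h (m) (m)))) (p (h (m) (m))))  →  (h (s (p (h (m) (m))) (p (h (m) (m)))) (p (h (m) (m))))
2. (h (s (p (h (m) (m))) (p (h (m) (m)))) (p (h (m) (m))))  →  (h (s (p (m)) (p (h (m) (m)))) (p (h (m) (m))))
3. (h (s (p (m)) (p (h (m) (m)))) (p (h (m) (m))))  →  (h (s (p (m)) (p (m))) (p (h (m) (m))))
4. (h (s (p (m)) (p (m))) (p (h (m) (m))))  →  (h (s (p (m)) (p (m))) (p (m)))
normal form: (h (s (p (m)) (p (m))) (p (m)))

size = 8


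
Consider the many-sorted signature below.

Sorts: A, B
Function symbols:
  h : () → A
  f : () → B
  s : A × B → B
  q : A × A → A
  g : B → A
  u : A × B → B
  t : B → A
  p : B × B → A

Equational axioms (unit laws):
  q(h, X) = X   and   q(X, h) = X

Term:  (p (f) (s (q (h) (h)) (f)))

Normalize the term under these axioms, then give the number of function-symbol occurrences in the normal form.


1. (p (f) (s (q (h) (h)) (f)))  →  (p (f) (s (h) (f)))
normal form: (p (f) (s (h) (f)))

size = 5


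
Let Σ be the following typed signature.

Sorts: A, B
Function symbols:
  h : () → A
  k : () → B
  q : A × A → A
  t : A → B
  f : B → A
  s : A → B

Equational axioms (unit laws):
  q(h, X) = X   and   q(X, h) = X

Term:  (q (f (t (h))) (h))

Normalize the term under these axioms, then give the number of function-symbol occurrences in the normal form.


size = 3

1. (q (f (t (h))) (h))  →  (f (t (h)))
normal form: (f (t (h)))


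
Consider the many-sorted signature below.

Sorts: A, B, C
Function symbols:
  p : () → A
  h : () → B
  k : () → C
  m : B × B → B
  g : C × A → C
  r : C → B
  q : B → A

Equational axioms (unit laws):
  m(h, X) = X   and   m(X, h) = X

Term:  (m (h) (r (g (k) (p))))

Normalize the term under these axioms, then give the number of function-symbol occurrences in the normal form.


1. (m (h) (r (g (k) (p))))  →  (r (g (k) (p)))
normal form: (r (g (k) (p)))

size = 4


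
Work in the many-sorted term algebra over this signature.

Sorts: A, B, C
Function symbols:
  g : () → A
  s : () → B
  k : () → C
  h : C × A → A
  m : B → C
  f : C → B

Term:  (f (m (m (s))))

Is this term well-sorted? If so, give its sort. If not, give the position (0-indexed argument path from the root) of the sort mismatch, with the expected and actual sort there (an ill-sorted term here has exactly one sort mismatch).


ill-sorted at position [0, 0]: expected B, got C

      (s) : B
    (m (s)) : C
  (m (m (s))) : ✗ arg 0 at [0, 0] has sort C, expected B


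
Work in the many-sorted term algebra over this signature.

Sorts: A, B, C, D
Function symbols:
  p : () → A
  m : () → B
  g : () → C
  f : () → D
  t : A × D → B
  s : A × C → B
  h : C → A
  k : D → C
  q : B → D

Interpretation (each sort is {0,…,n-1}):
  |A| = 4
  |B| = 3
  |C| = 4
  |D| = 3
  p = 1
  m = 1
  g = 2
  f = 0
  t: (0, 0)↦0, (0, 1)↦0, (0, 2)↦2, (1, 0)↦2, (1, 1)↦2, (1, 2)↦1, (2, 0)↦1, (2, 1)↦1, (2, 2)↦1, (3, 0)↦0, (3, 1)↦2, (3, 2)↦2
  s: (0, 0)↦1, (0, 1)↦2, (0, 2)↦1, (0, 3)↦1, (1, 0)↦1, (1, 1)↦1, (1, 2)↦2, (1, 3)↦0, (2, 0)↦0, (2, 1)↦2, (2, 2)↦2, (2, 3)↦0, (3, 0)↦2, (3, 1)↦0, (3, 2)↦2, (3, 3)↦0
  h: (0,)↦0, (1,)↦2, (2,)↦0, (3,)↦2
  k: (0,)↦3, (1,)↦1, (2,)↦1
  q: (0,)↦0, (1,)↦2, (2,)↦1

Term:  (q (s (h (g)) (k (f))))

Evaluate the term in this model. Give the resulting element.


  g = 2
  (h (g)) = h(2,) = 0
  f = 0
  (k (f)) = k(0,) = 3
  (s (h (g)) (k (f))) = s(0, 3) = 1
  (q (s (h (g)) (k (f)))) = q(1,) = 2

value = 2


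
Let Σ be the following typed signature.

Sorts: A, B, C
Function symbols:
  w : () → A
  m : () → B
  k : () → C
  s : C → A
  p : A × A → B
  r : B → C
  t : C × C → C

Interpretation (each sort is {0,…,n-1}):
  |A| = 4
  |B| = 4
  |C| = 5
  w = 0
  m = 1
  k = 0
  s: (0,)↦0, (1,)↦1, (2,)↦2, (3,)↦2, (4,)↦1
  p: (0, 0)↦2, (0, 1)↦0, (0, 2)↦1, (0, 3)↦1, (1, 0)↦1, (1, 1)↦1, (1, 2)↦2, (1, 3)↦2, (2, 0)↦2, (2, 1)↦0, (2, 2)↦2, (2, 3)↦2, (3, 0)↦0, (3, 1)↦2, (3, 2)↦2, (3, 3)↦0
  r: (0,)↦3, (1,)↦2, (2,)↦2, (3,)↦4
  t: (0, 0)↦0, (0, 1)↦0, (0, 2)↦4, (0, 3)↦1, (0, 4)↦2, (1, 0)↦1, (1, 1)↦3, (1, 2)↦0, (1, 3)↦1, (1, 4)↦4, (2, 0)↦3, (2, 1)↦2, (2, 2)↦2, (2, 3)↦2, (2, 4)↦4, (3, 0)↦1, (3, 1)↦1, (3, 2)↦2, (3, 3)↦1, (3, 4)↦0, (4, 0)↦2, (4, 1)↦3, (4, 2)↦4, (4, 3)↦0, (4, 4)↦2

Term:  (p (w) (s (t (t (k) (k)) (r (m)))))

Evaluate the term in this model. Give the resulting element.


  w = 0
  k = 0
  k = 0
  (t (k) (k)) = t(0, 0) = 0
  m = 1
  (r (m)) = r(1,) = 2
  (t (t (k) (k)) (r (m))) = t(0, 2) = 4
  (s (t (t (k) (k)) (r (m)))) = s(4,) = 1
  (p (w) (s (t (t (k) (k)) (r (m))))) = p(0, 1) = 0

value = 0


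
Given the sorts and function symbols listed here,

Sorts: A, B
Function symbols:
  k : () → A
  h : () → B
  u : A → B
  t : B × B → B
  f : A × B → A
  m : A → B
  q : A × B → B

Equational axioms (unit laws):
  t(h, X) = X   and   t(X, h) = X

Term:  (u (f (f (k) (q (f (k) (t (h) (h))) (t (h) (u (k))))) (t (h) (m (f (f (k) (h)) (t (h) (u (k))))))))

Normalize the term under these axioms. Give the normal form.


1. (u (f (f (k) (q (f (k) (t (h) (h))) (t (h) (u (k))))) (t (h) (m (f (f (k) (h)) (t (h) (u (k))))))))  →  (u (f (f (k) (q (f (k) (h)) (t (h) (u (k))))) (t (h) (m (f (f (k) (h)) (t (h) (u (k))))))))
2. (u (f (f (k) (q (f (k) (h)) (t (h) (u (k))))) (t (h) (m (f (f (k) (h)) (t (h) (u (k))))))))  →  (u (f (f (k) (q (f (k) (h)) (u (k)))) (t (h) (m (f (f (k) (h)) (t (h) (u (k))))))))
3. (u (f (f (k) (q (f (k) (h)) (u (k)))) (t (h) (m (f (f (k) (h)) (t (h) (u (k))))))))  →  (u (f (f (k) (q (f (k) (h)) (u (k)))) (m (f (f (k) (h)) (t (h) (u (k)))))))
4. (u (f (f (k) (q (f (k) (h)) (u (k)))) (m (f (f (k) (h)) (t (h) (u (k)))))))  →  (u (f (f (k) (q (f (k) (h)) (u (k)))) (m (f (f (k) (h)) (u (k))))))

normal form = (u (f (f (k) (q (f (k) (h)) (u (k)))) (m (f (f (k) (h)) (u (k))))))


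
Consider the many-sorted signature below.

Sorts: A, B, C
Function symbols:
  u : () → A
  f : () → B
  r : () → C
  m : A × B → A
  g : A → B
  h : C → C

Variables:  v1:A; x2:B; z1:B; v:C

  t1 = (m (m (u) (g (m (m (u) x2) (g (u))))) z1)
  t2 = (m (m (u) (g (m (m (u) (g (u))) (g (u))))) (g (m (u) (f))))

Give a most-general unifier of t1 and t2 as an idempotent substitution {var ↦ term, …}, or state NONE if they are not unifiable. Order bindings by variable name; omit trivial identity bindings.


{x2 ↦ (g (u)), z1 ↦ (g (m (u) (f)))}


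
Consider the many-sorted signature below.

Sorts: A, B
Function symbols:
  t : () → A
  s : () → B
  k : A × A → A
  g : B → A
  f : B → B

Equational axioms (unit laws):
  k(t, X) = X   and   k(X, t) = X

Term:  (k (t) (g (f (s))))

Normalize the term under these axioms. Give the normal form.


normal form = (g (f (s)))

1. (k (t) (g (f (s))))  →  (g (f (s)))


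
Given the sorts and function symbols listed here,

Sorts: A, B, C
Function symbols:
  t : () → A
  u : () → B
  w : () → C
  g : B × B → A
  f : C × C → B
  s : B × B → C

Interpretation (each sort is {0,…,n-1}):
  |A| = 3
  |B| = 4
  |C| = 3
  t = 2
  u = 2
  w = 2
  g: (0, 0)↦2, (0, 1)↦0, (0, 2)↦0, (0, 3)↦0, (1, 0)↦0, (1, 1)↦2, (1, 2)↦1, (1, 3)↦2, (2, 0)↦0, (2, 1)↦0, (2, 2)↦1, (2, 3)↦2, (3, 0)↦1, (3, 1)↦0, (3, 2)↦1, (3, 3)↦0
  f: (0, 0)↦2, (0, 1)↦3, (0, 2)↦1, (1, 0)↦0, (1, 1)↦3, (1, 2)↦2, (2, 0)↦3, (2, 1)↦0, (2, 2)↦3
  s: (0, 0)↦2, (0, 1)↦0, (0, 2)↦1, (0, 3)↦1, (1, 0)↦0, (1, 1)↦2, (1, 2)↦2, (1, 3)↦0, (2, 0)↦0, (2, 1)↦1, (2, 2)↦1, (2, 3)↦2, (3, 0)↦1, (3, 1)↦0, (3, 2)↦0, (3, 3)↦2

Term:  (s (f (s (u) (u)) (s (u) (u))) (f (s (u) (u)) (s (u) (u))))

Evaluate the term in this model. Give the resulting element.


  u = 2
  u = 2
  (s (u) (u)) = s(2, 2) = 1
  u = 2
  u = 2
  (s (u) (u)) = s(2, 2) = 1
  (f (s (u) (u)) (s (u) (u))) = f(1, 1) = 3
  u = 2
  u = 2
  (s (u) (u)) = s(2, 2) = 1
  u = 2
  u = 2
  (s (u) (u)) = s(2, 2) = 1
  (f (s (u) (u)) (s (u) (u))) = f(1, 1) = 3
  (s (f (s (u) (u)) (s (u) (u))) (f (s (u) (u)) (s (u) (u)))) = s(3, 3) = 2

value = 2


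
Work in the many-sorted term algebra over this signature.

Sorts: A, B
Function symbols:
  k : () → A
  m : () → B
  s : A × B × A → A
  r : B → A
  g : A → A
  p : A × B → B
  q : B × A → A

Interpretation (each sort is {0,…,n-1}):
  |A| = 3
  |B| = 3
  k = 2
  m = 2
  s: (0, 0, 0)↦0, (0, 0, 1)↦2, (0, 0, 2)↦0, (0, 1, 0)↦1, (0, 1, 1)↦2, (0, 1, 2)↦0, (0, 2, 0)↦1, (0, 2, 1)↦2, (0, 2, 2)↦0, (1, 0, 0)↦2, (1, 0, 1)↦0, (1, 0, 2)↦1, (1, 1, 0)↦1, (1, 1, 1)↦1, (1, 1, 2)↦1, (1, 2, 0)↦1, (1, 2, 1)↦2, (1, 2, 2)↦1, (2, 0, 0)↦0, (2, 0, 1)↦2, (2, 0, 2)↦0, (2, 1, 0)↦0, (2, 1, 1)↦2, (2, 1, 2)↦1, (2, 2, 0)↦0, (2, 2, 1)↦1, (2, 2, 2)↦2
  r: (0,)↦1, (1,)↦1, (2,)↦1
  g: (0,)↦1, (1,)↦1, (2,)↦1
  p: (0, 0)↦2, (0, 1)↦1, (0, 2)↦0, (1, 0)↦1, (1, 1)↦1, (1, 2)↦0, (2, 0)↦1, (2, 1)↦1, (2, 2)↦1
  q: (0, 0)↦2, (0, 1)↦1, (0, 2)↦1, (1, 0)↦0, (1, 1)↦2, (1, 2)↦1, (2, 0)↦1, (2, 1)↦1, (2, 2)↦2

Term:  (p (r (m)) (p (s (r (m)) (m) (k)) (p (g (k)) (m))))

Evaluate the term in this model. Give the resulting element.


  m = 2
  (r (m)) = r(2,) = 1
  m = 2
  (r (m)) = r(2,) = 1
  m = 2
  k = 2
  (s (r (m)) (m) (k)) = s(1, 2, 2) = 1
  k = 2
  (g (k)) = g(2,) = 1
  m = 2
  (p (g (k)) (m)) = p(1, 2) = 0
  (p (s (r (m)) (m) (k)) (p (g (k)) (m))) = p(1, 0) = 1
  (p (r (m)) (p (s (r (m)) (m) (k)) (p (g (k)) (m)))) = p(1, 1) = 1

value = 1


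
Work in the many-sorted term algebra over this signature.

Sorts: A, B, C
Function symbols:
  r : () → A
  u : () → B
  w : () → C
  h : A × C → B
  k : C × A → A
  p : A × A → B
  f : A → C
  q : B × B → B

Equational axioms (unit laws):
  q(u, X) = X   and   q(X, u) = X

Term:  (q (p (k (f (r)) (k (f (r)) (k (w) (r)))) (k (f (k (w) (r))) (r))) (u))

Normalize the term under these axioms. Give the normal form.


normal form = (p (k (f (r)) (k (f (r)) (k (w) (r)))) (k (f (k (w) (r))) (r)))

1. (q (p (k (f (r)) (k (f (r)) (k (w) (r)))) (k (f (k (w) (r))) (r))) (u))  →  (p (k (f (r)) (k (f (r)) (k (w) (r)))) (k (f (k (w) (r))) (r)))


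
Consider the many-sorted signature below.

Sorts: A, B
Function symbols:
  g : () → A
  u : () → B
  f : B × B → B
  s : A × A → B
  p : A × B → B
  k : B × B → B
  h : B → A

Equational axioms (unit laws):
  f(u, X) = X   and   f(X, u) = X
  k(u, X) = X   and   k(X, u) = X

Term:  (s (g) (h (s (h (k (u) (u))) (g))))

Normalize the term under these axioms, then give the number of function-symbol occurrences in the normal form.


size = 7

1. (s (g) (h (s (h (k (u) (u))) (g))))  →  (s (g) (h (s (h (u)) (g))))
normal form: (s (g) (h (s (h (u)) (g))))


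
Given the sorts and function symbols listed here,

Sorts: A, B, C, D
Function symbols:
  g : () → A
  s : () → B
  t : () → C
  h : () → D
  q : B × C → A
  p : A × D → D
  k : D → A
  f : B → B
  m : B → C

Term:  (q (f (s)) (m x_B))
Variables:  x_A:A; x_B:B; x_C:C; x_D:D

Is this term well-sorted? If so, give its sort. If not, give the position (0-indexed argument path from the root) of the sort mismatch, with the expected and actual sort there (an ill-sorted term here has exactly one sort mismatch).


    (s) : B
  (f (s)) : B
    x_B : B
  (m x_B) : C
(q (f (s)) (m x_B)) : A

well-sorted; sort = A


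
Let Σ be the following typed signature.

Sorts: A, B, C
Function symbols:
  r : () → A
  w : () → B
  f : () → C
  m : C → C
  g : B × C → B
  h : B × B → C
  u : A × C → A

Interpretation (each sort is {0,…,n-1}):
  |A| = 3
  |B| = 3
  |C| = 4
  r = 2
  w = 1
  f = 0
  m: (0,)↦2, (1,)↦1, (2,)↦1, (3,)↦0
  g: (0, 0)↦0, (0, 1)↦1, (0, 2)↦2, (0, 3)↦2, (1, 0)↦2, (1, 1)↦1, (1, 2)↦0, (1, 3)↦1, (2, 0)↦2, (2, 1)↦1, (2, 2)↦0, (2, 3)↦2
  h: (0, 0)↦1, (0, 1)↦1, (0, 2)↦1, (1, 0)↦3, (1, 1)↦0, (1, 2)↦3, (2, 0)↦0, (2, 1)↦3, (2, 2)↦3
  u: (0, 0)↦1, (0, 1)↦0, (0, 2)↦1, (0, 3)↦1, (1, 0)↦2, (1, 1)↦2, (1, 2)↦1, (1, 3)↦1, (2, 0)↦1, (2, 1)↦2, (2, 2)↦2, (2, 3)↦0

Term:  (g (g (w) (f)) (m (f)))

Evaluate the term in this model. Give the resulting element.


value = 0

  w = 1
  f = 0
  (g (w) (f)) = g(1, 0) = 2
  f = 0
  (m (f)) = m(0,) = 2
  (g (g (w) (f)) (m (f))) = g(2, 2) = 0


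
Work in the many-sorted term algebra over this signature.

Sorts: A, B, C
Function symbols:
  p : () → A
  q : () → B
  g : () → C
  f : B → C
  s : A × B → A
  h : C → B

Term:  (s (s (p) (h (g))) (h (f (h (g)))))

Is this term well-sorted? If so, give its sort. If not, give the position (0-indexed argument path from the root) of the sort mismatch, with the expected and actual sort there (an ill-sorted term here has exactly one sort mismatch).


well-sorted; sort = A

    (p) : A
      (g) : C
    (h (g)) : B
  (s (p) (h (g))) : A
        (g) : C
      (h (g)) : B
    (f (h (g))) : C
  (h (f (h (g)))) : B
(s (s (p) (h (g))) (h (f (h (g))))) : A


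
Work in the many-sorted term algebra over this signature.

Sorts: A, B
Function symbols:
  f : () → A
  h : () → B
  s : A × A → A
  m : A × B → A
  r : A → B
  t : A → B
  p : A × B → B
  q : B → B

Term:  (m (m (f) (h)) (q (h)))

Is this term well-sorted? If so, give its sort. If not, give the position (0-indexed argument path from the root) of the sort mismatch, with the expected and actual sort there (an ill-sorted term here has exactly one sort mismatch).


well-sorted; sort = A

    (f) : A
    (h) : B
  (m (f) (h)) : A
    (h) : B
  (q (h)) : B
(m (m (f) (h)) (q (h))) : A


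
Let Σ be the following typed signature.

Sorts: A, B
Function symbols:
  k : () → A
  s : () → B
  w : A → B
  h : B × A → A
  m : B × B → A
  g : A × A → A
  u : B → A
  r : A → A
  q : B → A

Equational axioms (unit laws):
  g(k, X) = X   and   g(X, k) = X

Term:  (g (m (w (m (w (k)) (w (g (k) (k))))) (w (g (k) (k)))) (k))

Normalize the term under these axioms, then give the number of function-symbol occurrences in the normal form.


size = 9

1. (g (m (w (m (w (k)) (w (g (k) (k))))) (w (g (k) (k)))) (k))  →  (m (w (m (w (k)) (w (g (k) (k))))) (w (g (k) (k))))
2. (m (w (m (w (k)) (w (g (k) (k))))) (w (g (k) (k))))  →  (m (w (m (w (k)) (w (k)))) (w (g (k) (k))))
3. (m (w (m (w (k)) (w (k)))) (w (g (k) (k))))  →  (m (w (m (w (k)) (w (k)))) (w (k)))
normal form: (m (w (m (w (k)) (w (k)))) (w (k)))


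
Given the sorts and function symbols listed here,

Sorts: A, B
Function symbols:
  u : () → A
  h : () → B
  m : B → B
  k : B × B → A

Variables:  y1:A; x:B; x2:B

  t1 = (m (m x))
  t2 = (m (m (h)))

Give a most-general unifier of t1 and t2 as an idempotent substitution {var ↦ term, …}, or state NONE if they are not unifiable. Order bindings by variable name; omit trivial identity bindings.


{x ↦ (h)}


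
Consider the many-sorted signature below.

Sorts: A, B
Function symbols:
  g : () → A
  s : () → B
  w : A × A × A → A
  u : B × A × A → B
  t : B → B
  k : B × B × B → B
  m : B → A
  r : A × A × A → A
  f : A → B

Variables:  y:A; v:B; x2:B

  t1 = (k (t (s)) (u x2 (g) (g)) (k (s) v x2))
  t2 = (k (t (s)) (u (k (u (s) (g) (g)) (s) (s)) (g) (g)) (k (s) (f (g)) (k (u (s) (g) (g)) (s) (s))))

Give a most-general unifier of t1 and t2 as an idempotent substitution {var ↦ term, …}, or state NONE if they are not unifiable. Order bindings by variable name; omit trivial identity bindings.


{v ↦ (f (g)), x2 ↦ (k (u (s) (g) (g)) (s) (s))}


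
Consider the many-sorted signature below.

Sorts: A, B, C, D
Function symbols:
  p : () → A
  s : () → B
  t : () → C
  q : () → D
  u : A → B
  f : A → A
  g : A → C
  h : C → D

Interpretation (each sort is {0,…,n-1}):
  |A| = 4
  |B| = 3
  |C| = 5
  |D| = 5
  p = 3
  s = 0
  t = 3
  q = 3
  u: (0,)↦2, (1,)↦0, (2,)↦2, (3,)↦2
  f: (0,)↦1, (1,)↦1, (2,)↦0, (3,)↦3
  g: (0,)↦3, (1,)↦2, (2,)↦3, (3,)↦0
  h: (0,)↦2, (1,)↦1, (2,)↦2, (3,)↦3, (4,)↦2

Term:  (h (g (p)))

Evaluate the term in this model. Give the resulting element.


  p = 3
  (g (p)) = g(3,) = 0
  (h (g (p))) = h(0,) = 2

value = 2


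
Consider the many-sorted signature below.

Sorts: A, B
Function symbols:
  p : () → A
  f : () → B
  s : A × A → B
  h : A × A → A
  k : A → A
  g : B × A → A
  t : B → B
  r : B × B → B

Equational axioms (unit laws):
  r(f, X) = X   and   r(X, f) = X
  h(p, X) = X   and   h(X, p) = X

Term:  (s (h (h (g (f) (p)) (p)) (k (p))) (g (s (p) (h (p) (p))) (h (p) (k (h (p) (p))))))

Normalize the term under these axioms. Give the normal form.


normal form = (s (h (g (f) (p)) (k (p))) (g (s (p) (p)) (k (p))))

1. (s (h (h (g (f) (p)) (p)) (k (p))) (g (s (p) (h (p) (p))) (h (p) (k (h (p) (p))))))  →  (s (h (g (f) (p)) (k (p))) (g (s (p) (h (p) (p))) (h (p) (k (h (p) (p))))))
2. (s (h (g (f) (p)) (k (p))) (g (s (p) (h (p) (p))) (h (p) (k (h (p) (p))))))  →  (s (h (g (f) (p)) (k (p))) (g (s (p) (p)) (h (p) (k (h (p) (p))))))
3. (s (h (g (f) (p)) (k (p))) (g (s (p) (p)) (h (p) (k (h (p) (p))))))  →  (s (h (g (f) (p)) (k (p))) (g (s (p) (p)) (k (h (p) (p)))))
4. (s (h (g (f) (p)) (k (p))) (g (s (p) (p)) (k (h (p) (p)))))  →  (s (h (g (f) (p)) (k (p))) (g (s (p) (p)) (k (p))))


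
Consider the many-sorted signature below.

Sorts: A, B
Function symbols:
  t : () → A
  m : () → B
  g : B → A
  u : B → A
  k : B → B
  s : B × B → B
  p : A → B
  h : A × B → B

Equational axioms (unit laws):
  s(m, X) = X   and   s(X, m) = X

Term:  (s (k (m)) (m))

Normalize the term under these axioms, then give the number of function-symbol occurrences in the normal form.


1. (s (k (m)) (m))  →  (k (m))
normal form: (k (m))

size = 2


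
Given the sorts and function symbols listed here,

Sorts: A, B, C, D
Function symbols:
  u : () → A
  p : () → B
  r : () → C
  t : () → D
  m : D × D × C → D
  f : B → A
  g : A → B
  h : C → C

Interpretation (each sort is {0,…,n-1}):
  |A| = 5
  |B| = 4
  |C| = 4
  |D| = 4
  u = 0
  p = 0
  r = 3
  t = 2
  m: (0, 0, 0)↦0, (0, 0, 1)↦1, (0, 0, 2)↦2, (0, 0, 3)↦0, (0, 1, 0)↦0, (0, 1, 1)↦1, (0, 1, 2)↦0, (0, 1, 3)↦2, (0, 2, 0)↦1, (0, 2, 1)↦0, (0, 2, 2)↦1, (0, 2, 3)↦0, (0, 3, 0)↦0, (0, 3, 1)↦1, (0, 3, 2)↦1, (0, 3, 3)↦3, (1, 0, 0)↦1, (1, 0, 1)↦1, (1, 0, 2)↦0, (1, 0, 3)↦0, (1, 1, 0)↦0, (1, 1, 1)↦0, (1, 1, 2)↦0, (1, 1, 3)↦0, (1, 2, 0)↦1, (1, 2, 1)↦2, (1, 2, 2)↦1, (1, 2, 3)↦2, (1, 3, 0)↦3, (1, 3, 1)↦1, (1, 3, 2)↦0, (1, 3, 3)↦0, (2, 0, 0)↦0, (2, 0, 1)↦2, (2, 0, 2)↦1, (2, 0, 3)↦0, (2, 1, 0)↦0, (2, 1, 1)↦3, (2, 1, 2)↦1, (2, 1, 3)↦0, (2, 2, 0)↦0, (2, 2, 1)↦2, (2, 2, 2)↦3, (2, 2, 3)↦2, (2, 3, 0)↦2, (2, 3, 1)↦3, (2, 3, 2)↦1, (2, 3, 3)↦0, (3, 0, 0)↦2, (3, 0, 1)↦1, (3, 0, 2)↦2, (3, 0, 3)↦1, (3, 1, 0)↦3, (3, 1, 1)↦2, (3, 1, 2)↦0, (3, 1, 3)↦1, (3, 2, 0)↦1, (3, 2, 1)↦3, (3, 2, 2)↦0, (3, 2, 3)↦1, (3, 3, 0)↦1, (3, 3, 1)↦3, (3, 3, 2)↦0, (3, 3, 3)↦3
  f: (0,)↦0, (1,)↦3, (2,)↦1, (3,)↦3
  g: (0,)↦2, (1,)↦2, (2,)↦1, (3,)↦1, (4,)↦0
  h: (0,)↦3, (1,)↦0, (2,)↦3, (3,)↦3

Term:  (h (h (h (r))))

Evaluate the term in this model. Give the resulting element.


value = 3

  r = 3
  (h (r)) = h(3,) = 3
  (h (h (r))) = h(3,) = 3
  (h (h (h (r)))) = h(3,) = 3


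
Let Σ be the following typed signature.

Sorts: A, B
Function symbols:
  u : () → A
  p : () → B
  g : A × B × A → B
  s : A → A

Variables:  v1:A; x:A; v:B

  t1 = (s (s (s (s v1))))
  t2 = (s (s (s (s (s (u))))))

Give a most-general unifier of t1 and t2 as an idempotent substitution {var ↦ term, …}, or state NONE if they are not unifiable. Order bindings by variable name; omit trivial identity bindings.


{v1 ↦ (s (u))}


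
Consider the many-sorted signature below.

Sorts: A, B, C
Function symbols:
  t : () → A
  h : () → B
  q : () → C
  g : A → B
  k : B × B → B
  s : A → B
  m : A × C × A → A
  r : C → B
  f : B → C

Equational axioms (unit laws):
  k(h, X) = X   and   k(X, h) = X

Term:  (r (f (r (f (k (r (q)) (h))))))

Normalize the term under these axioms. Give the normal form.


1. (r (f (r (f (k (r (q)) (h))))))  →  (r (f (r (f (r (q))))))

normal form = (r (f (r (f (r (q))))))


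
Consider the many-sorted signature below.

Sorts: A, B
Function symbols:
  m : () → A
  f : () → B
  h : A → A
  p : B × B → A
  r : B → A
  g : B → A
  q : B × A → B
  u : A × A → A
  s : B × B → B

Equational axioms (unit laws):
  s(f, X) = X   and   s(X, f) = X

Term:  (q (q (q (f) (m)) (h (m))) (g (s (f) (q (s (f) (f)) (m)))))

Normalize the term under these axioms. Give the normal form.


1. (q (q (q (f) (m)) (h (m))) (g (s (f) (q (s (f) (f)) (m)))))  →  (q (q (q (f) (m)) (h (m))) (g (q (s (f) (f)) (m))))
2. (q (q (q (f) (m)) (h (m))) (g (q (s (f) (f)) (m))))  →  (q (q (q (f) (m)) (h (m))) (g (q (f) (m))))

normal form = (q (q (q (f) (m)) (h (m))) (g (q (f) (m))))


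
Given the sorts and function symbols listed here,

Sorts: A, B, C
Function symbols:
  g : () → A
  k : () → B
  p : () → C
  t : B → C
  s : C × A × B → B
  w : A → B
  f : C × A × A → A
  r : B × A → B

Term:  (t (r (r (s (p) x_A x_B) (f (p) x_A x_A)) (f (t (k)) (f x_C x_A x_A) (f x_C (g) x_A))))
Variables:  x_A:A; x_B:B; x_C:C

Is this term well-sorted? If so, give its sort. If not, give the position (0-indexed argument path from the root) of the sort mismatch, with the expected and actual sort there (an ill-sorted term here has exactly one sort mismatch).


        (p) : C
        x_A : A
        x_B : B
      (s (p) x_A x_B) : B
        (p) : C
        x_A : A
        x_A : A
      (f (p) x_A x_A) : A
    (r (s (p) x_A x_B) (f (p) x_A x_A)) : B
        (k) : B
      (t (k)) : C
        x_C : C
        x_A : A
        x_A : A
      (f x_C x_A x_A) : A
        x_C : C
        (g) : A
        x_A : A
      (f x_C (g) x_A) : A
    (f (t (k)) (f x_C x_A x_A) (f x_C (g) x_A)) : A
  (r (r (s (p) x_A x_B) (f (p) x_A x_A)) (f (t (k)) (f x_C x_A x_A) (f x_C (g) x_A))) : B
(t (r (r (s (p) x_A x_B) (f (p) x_A x_A)) (f (t (k)) (f x_C x_A x_A) (f x_C (g) x_A)))) : C

well-sorted; sort = C


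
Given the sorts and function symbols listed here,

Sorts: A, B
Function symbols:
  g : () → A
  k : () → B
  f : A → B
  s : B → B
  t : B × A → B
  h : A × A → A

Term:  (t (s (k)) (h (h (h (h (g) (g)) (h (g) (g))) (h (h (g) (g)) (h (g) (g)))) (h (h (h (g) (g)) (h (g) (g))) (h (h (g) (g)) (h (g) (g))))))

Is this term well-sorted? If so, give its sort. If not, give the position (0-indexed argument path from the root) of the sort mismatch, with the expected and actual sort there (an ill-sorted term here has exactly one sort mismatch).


    (k) : B
  (s (k)) : B
          (g) : A
          (g) : A
        (h (g) (g)) : A
          (g) : A
          (g) : A
        (h (g) (g)) : A
      (h (h (g) (g)) (h (g) (g))) : A
          (g) : A
          (g) : A
        (h (g) (g)) : A
          (g) : A
          (g) : A
        (h (g) (g)) : A
      (h (h (g) (g)) (h (g) (g))) : A
    (h (h (h (g) (g)) (h (g) (g))) (h (h (g) (g)) (h (g) (g)))) : A
          (g) : A
          (g) : A
        (h (g) (g)) : A
          (g) : A
          (g) : A
        (h (g) (g)) : A
      (h (h (g) (g)) (h (g) (g))) : A
          (g) : A
          (g) : A
        (h (g) (g)) : A
          (g) : A
          (g) : A
        (h (g) (g)) : A
      (h (h (g) (g)) (h (g) (g))) : A
    (h (h (h (g) (g)) (h (g) (g))) (h (h (g) (g)) (h (g) (g)))) : A
  (h (h (h (h (g) (g)) (h (g) (g))) (h (h (g) (g)) (h (g) (g)))) (h (h (h (g) (g)) (h (g) (g))) (h (h (g) (g)) (h (g) (g))))) : A
(t (s (k)) (h (h (h (h (g) (g)) (h (g) (g))) (h (h (g) (g)) (h (g) (g)))) (h (h (h (g) (g)) (h (g) (g))) (h (h (g) (g)) (h (g) (g)))))) : B

well-sorted; sort = B


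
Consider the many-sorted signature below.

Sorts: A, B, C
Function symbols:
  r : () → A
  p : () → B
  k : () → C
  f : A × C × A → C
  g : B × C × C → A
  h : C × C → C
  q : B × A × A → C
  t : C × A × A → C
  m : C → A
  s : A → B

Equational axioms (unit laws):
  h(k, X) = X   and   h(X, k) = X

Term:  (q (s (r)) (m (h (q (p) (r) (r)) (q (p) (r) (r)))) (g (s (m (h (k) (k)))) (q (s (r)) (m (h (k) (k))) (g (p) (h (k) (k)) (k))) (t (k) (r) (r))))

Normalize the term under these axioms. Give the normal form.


1. (q (s (r)) (m (h (q (p) (r) (r)) (q (p) (r) (r)))) (g (s (m (h (k) (k)))) (q (s (r)) (m (h (k) (k))) (g (p) (h (k) (k)) (k))) (t (k) (r) (r))))  →  (q (s (r)) (m (h (q (p) (r) (r)) (q (p) (r) (r)))) (g (s (m (k))) (q (s (r)) (m (h (k) (k))) (g (p) (h (k) (k)) (k))) (t (k) (r) (r))))
2. (q (s (r)) (m (h (q (p) (r) (r)) (q (p) (r) (r)))) (g (s (m (k))) (q (s (r)) (m (h (k) (k))) (g (p) (h (k) (k)) (k))) (t (k) (r) (r))))  →  (q (s (r)) (m (h (q (p) (r) (r)) (q (p) (r) (r)))) (g (s (m (k))) (q (s (r)) (m (k)) (g (p) (h (k) (k)) (k))) (t (k) (r) (r))))
3. (q (s (r)) (m (h (q (p) (r) (r)) (q (p) (r) (r)))) (g (s (m (k))) (q (s (r)) (m (k)) (g (p) (h (k) (k)) (k))) (t (k) (r) (r))))  →  (q (s (r)) (m (h (q (p) (r) (r)) (q (p) (r) (r)))) (g (s (m (k))) (q (s (r)) (m (k)) (g (p) (k) (k))) (t (k) (r) (r))))

normal form = (q (s (r)) (m (h (q (p) (r) (r)) (q (p) (r) (r)))) (g (s (m (k))) (q (s (r)) (m (k)) (g (p) (k) (k))) (t (k) (r) (r))))


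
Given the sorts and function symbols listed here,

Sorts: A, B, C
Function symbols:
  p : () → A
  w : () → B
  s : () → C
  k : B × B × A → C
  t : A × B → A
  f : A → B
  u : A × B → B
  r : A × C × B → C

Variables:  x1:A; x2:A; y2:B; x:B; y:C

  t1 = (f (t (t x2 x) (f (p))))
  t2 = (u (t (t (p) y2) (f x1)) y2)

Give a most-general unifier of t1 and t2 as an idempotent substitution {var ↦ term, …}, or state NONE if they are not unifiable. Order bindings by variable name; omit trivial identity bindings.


head clash or occurs-check failure — not unifiable

NONE (not unifiable)


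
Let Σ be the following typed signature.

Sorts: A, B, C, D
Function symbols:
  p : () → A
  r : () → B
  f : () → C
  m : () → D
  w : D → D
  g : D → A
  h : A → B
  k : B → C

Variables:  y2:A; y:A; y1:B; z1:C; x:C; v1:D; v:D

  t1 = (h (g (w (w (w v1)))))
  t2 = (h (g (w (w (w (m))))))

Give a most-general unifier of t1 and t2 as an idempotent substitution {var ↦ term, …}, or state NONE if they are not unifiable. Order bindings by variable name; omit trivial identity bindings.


{v1 ↦ (m)}


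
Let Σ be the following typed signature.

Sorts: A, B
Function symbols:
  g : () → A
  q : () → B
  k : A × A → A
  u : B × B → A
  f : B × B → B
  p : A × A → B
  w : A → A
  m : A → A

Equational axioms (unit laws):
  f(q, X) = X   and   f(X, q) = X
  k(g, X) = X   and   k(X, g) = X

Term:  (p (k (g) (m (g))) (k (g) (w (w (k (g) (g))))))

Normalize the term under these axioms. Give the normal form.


normal form = (p (m (g)) (w (w (g))))

1. (p (k (g) (m (g))) (k (g) (w (w (k (g) (g))))))  →  (p (m (g)) (k (g) (w (w (k (g) (g))))))
2. (p (m (g)) (k (g) (w (w (k (g) (g))))))  →  (p (m (g)) (w (w (k (g) (g)))))
3. (p (m (g)) (w (w (k (g) (g)))))  →  (p (m (g)) (w (w (g))))


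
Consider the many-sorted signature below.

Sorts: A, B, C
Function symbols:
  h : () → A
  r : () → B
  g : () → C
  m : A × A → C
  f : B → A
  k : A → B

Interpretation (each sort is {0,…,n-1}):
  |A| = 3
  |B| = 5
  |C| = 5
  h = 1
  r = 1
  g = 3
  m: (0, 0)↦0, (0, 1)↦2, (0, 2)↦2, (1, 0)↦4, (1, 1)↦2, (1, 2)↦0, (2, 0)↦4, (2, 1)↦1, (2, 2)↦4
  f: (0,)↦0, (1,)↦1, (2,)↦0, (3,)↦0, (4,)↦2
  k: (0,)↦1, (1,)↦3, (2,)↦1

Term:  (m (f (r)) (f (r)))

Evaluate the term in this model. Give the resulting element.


  r = 1
  (f (r)) = f(1,) = 1
  r = 1
  (f (r)) = f(1,) = 1
  (m (f (r)) (f (r))) = m(1, 1) = 2

value = 2


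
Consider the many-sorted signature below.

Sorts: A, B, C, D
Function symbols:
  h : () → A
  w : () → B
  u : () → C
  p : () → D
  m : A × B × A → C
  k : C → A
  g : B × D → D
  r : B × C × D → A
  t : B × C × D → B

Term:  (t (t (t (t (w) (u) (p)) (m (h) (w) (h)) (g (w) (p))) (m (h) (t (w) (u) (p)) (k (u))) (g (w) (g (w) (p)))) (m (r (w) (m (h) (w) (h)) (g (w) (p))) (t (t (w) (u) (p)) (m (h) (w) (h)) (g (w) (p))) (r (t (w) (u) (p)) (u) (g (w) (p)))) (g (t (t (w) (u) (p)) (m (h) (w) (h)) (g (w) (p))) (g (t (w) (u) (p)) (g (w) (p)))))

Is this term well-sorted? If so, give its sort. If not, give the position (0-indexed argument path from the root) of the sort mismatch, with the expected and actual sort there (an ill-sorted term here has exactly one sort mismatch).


        (w) : B
        (u) : C
        (p) : D
      (t (w) (u) (p)) : B
        (h) : A
        (w) : B
        (h) : A
      (m (h) (w) (h)) : C
        (w) : B
        (p) : D
      (g (w) (p)) : D
    (t (t (w) (u) (p)) (m (h) (w) (h)) (g (w) (p))) : B
      (h) : A
        (w) : B
        (u) : C
        (p) : D
      (t (w) (u) (p)) : B
        (u) : C
      (k (u)) : A
    (m (h) (t (w) (u) (p)) (k (u))) : C
      (w) : B
        (w) : B
        (p) : D
      (g (w) (p)) : D
    (g (w) (g (w) (p))) : D
  (t (t (t (w) (u) (p)) (m (h) (w) (h)) (g (w) (p))) (m (h) (t (w) (u) (p)) (k (u))) (g (w) (g (w) (p)))) : B
      (w) : B
        (h) : A
        (w) : B
        (h) : A
      (m (h) (w) (h)) : C
        (w) : B
        (p) : D
      (g (w) (p)) : D
    (r (w) (m (h) (w) (h)) (g (w) (p))) : A
        (w) : B
        (u) : C
        (p) : D
      (t (w) (u) (p)) : B
        (h) : A
        (w) : B
        (h) : A
      (m (h) (w) (h)) : C
        (w) : B
        (p) : D
      (g (w) (p)) : D
    (t (t (w) (u) (p)) (m (h) (w) (h)) (g (w) (p))) : B
        (w) : B
        (u) : C
        (p) : D
      (t (w) (u) (p)) : B
      (u) : C
        (w) : B
        (p) : D
      (g (w) (p)) : D
    (r (t (w) (u) (p)) (u) (g (w) (p))) : A
  (m (r (w) (m (h) (w) (h)) (g (w) (p))) (t (t (w) (u) (p)) (m (h) (w) (h)) (g (w) (p))) (r (t (w) (u) (p)) (u) (g (w) (p)))) : C
        (w) : B
        (u) : C
        (p) : D
      (t (w) (u) (p)) : B
        (h) : A
        (w) : B
        (h) : A
      (m (h) (w) (h)) : C
        (w) : B
        (p) : D
      (g (w) (p)) : D
    (t (t (w) (u) (p)) (m (h) (w) (h)) (g (w) (p))) : B
        (w) : B
        (u) : C
        (p) : D
      (t (w) (u) (p)) : B
        (w) : B
        (p) : D
      (g (w) (p)) : D
    (g (t (w) (u) (p)) (g (w) (p))) : D
  (g (t (t (w) (u) (p)) (m (h) (w) (h)) (g (w) (p))) (g (t (w) (u) (p)) (g (w) (p)))) : D
(t (t (t (t (w) (u) (p)) (m (h) (w) (h)) (g (w) (p))) (m (h) (t (w) (u) (p)) (k (u))) (g (w) (g (w) (p)))) (m (r (w) (m (h) (w) (h)) (g (w) (p))) (t (t (w) (u) (p)) (m (h) (w) (h)) (g (w) (p))) (r (t (w) (u) (p)) (u) (g (w) (p)))) (g (t (t (w) (u) (p)) (m (h) (w) (h)) (g (w) (p))) (g (t (w) (u) (p)) (g (w) (p))))) : B

well-sorted; sort = B


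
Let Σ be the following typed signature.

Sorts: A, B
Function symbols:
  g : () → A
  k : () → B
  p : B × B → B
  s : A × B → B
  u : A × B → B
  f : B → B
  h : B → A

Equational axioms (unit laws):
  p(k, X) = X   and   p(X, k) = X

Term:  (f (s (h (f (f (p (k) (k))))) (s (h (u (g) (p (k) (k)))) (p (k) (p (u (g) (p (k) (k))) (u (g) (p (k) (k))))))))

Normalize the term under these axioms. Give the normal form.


1. (f (s (h (f (f (p (k) (k))))) (s (h (u (g) (p (k) (k)))) (p (k) (p (u (g) (p (k) (k))) (u (g) (p (k) (k))))))))  →  (f (s (h (f (f (k)))) (s (h (u (g) (p (k) (k)))) (p (k) (p (u (g) (p (k) (k))) (u (g) (p (k) (k))))))))
2. (f (s (h (f (f (k)))) (s (h (u (g) (p (k) (k)))) (p (k) (p (u (g) (p (k) (k))) (u (g) (p (k) (k))))))))  →  (f (s (h (f (f (k)))) (s (h (u (g) (k))) (p (k) (p (u (g) (p (k) (k))) (u (g) (p (k) (k))))))))
3. (f (s (h (f (f (k)))) (s (h (u (g) (k))) (p (k) (p (u (g) (p (k) (k))) (u (g) (p (k) (k))))))))  →  (f (s (h (f (f (k)))) (s (h (u (g) (k))) (p (u (g) (p (k) (k))) (u (g) (p (k) (k)))))))
4. (f (s (h (f (f (k)))) (s (h (u (g) (k))) (p (u (g) (p (k) (k))) (u (g) (p (k) (k)))))))  →  (f (s (h (f (f (k)))) (s (h (u (g) (k))) (p (u (g) (k)) (u (g) (p (k) (k)))))))
5. (f (s (h (f (f (k)))) (s (h (u (g) (k))) (p (u (g) (k)) (u (g) (p (k) (k)))))))  →  (f (s (h (f (f (k)))) (s (h (u (g) (k))) (p (u (g) (k)) (u (g) (k))))))

normal form = (f (s (h (f (f (k)))) (s (h (u (g) (k))) (p (u (g) (k)) (u (g) (k))))))


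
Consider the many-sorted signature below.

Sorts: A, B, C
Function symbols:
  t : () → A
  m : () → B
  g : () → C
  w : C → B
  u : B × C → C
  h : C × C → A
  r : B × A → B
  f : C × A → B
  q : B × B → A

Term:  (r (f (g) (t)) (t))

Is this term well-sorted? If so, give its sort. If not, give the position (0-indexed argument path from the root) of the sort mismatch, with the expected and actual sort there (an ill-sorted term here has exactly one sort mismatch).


well-sorted; sort = B

    (g) : C
    (t) : A
  (f (g) (t)) : B
  (t) : A
(r (f (g) (t)) (t)) : B


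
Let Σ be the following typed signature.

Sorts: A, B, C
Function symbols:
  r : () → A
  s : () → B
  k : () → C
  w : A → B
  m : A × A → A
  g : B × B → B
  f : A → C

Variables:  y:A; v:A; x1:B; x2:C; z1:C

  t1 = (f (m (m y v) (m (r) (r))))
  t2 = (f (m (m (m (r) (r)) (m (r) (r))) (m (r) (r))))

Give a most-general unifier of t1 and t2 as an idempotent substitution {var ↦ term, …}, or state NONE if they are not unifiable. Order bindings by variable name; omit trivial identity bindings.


{v ↦ (m (r) (r)), y ↦ (m (r) (r))}


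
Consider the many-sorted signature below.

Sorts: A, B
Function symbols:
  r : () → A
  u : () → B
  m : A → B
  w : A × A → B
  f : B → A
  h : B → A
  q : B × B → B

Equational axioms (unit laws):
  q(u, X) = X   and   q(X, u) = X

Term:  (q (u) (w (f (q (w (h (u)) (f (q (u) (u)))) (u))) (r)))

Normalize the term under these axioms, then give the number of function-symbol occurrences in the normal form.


size = 8

1. (q (u) (w (f (q (w (h (u)) (f (q (u) (u)))) (u))) (r)))  →  (w (f (q (w (h (u)) (f (q (u) (u)))) (u))) (r))
2. (w (f (q (w (h (u)) (f (q (u) (u)))) (u))) (r))  →  (w (f (w (h (u)) (f (q (u) (u))))) (r))
3. (w (f (w (h (u)) (f (q (u) (u))))) (r))  →  (w (f (w (h (u)) (f (u)))) (r))
normal form: (w (f (w (h (u)) (f (u)))) (r))


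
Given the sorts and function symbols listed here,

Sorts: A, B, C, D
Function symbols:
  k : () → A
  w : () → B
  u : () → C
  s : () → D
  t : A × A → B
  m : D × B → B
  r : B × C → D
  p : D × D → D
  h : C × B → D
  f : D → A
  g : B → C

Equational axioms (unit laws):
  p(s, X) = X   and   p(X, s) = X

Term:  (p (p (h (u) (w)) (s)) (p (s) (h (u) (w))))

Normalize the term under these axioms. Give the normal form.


normal form = (p (h (u) (w)) (h (u) (w)))

1. (p (p (h (u) (w)) (s)) (p (s) (h (u) (w))))  →  (p (h (u) (w)) (p (s) (h (u) (w))))
2. (p (h (u) (w)) (p (s) (h (u) (w))))  →  (p (h (u) (w)) (h (u) (w)))
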